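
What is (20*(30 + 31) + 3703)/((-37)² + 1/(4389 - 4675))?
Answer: 469326/130511 ≈ 3.5961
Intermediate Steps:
(20*(30 + 31) + 3703)/((-37)² + 1/(4389 - 4675)) = (20*61 + 3703)/(1369 + 1/(-286)) = (1220 + 3703)/(1369 - 1/286) = 4923/(391533/286) = 4923*(286/391533) = 469326/130511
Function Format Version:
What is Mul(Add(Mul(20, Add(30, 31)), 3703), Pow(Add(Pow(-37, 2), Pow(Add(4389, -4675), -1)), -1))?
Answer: Rational(469326, 130511) ≈ 3.5961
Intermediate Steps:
Mul(Add(Mul(20, Add(30, 31)), 3703), Pow(Add(Pow(-37, 2), Pow(Add(4389, -4675), -1)), -1)) = Mul(Add(Mul(20, 61), 3703), Pow(Add(1369, Pow(-286, -1)), -1)) = Mul(Add(1220, 3703), Pow(Add(1369, Rational(-1, 286)), -1)) = Mul(4923, Pow(Rational(391533, 286), -1)) = Mul(4923, Rational(286, 391533)) = Rational(469326, 130511)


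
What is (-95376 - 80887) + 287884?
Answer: 111621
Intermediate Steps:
(-95376 - 80887) + 287884 = -176263 + 287884 = 111621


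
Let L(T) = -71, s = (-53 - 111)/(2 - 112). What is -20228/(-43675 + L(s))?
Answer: 10114/21873 ≈ 0.46240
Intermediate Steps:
s = 82/55 (s = -164/(-110) = -164*(-1/110) = 82/55 ≈ 1.4909)
-20228/(-43675 + L(s)) = -20228/(-43675 - 71) = -20228/(-43746) = -20228*(-1/43746) = 10114/21873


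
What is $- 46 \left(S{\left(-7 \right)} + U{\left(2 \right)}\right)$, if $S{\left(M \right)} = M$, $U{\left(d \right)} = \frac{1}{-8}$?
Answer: $\frac{1311}{4} \approx 327.75$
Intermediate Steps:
$U{\left(d \right)} = - \frac{1}{8}$
$- 46 \left(S{\left(-7 \right)} + U{\left(2 \right)}\right) = - 46 \left(-7 - \frac{1}{8}\right) = \left(-46\right) \left(- \frac{57}{8}\right) = \frac{1311}{4}$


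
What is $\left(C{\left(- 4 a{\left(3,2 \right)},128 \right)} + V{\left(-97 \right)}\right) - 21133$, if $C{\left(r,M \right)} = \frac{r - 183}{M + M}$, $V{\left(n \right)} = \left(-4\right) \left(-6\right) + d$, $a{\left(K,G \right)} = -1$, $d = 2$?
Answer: $- \frac{5403571}{256} \approx -21108.0$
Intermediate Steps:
$V{\left(n \right)} = 26$ ($V{\left(n \right)} = \left(-4\right) \left(-6\right) + 2 = 24 + 2 = 26$)
$C{\left(r,M \right)} = \frac{-183 + r}{2 M}$
$\left(C{\left(- 4 a{\left(3,2 \right)},128 \right)} + V{\left(-97 \right)}\right) - 21133 = \left(\frac{-183 - -4}{2 \cdot 128} + 26\right) - 21133 = \left(\frac{1}{2} \cdot \frac{1}{128} \left(-183 + 4\right) + 26\right) - 21133 = \left(\frac{1}{2} \cdot \frac{1}{128} \left(-179\right) + 26\right) - 21133 = \left(- \frac{179}{256} + 26\right) - 21133 = \frac{6477}{256} - 21133 = - \frac{5403571}{256}$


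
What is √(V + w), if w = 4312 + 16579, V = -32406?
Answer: 7*I*√235 ≈ 107.31*I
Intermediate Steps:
w = 20891
√(V + w) = √(-32406 + 20891) = √(-11515) = 7*I*√235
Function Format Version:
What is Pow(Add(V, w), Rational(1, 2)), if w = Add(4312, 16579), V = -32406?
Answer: Mul(7, I, Pow(235, Rational(1, 2))) ≈ Mul(107.31, I)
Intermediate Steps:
w = 20891
Pow(Add(V, w), Rational(1, 2)) = Pow(Add(-32406, 20891), Rational(1, 2)) = Pow(-11515, Rational(1, 2)) = Mul(7, I, Pow(235, Rational(1, 2)))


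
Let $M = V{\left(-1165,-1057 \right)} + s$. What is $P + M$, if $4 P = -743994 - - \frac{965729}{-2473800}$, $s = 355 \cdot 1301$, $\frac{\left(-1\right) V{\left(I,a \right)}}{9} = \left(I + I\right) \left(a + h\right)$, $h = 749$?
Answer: $- \frac{61181067678929}{9895200} \approx -6.1829 \cdot 10^{6}$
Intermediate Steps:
$V{\left(I,a \right)} = - 18 I \left(749 + a\right)$ ($V{\left(I,a \right)} = - 9 \left(I + I\right) \left(a + 749\right) = - 9 \cdot 2 I \left(749 + a\right) = - 18 I \left(749 + a\right)$)
$s = 461855$
$P = - \frac{1840493322929}{9895200}$ ($P = \frac{-743994 - - \frac{965729}{-2473800}}{4} = \frac{-743994 - \left(-965729\right) \left(- \frac{1}{2473800}\right)}{4} = \frac{-743994 - \frac{965729}{2473800}}{4} = \frac{1}{4} \left(- \frac{1840493322929}{2473800}\right) = - \frac{1840493322929}{9895200} \approx -1.86 \cdot 10^{5}$)
$M = -5996905$ ($M = \left(-18\right) \left(-1165\right) \left(749 - 1057\right) + 461855 = \left(-18\right) \left(-1165\right) \left(-308\right) + 461855 = -6458760 + 461855 = -5996905$)
$P + M = - \frac{1840493322929}{9895200} - 5996905 = - \frac{61181067678929}{9895200}$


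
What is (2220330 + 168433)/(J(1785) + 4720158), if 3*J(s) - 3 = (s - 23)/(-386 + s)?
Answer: 10025638311/19810509085 ≈ 0.50608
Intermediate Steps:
J(s) = 1 + (-23 + s)/(3*(-386 + s)) (J(s) = 1 + ((s - 23)/(-386 + s))/3 = 1 + ((-23 + s)/(-386 + s))/3 = 1 + (-23 + s)/(3*(-386 + s)))
(2220330 + 168433)/(J(1785) + 4720158) = (2220330 + 168433)/((-1181 + 4*1785)/(3*(-386 + 1785)) + 4720158) = 2388763/((⅓)*(-1181 + 7140)/1399 + 4720158) = 2388763/((⅓)*(1/1399)*5959 + 4720158) = 2388763/(5959/4197 + 4720158) = 2388763/(19810509085/4197) = 2388763*(4197/19810509085) = 10025638311/19810509085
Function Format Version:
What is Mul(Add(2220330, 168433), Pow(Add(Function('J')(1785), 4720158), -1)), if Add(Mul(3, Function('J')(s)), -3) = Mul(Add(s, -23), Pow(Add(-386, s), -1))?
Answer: Rational(10025638311, 19810509085) ≈ 0.50608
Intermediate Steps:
Function('J')(s) = Add(1, Mul(Rational(1, 3), Pow(Add(-386, s), -1), Add(-23, s))) (Function('J')(s) = Add(1, Mul(Rational(1, 3), Mul(Add(s, -23), Pow(Add(-386, s), -1)))) = Add(1, Mul(Rational(1, 3), Mul(Add(-23, s), Pow(Add(-386, s), -1)))) = Add(1, Mul(Rational(1, 3), Mul(Pow(Add(-386, s), -1), Add(-23, s)))) = Add(1, Mul(Rational(1, 3), Pow(Add(-386, s), -1), Add(-23, s))))
Mul(Add(2220330, 168433), Pow(Add(Function('J')(1785), 4720158), -1)) = Mul(Add(2220330, 168433), Pow(Add(Mul(Rational(1, 3), Pow(Add(-386, 1785), -1), Add(-1181, Mul(4, 1785))), 4720158), -1)) = Mul(2388763, Pow(Add(Mul(Rational(1, 3), Pow(1399, -1), Add(-1181, 7140)), 4720158), -1)) = Mul(2388763, Pow(Add(Mul(Rational(1, 3), Rational(1, 1399), 5959), 4720158), -1)) = Mul(2388763, Pow(Add(Rational(5959, 4197), 4720158), -1)) = Mul(2388763, Pow(Rational(19810509085, 4197), -1)) = Mul(2388763, Rational(4197, 19810509085)) = Rational(10025638311, 19810509085)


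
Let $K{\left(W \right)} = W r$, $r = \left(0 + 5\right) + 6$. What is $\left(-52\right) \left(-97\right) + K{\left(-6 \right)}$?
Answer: $4978$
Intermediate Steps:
$r = 11$ ($r = 5 + 6 = 11$)
$K{\left(W \right)} = 11 W$ ($K{\left(W \right)} = W 11 = 11 W$)
$\left(-52\right) \left(-97\right) + K{\left(-6 \right)} = \left(-52\right) \left(-97\right) + 11 \left(-6\right) = 5044 - 66 = 4978$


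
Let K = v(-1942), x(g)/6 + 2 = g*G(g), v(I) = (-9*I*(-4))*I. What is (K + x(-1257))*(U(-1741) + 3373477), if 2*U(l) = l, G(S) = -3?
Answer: 457972030772967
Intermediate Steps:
v(I) = 36*I**2 (v(I) = (-(-36)*I)*I = (36*I)*I = 36*I**2)
U(l) = l/2
x(g) = -12 - 18*g (x(g) = -12 + 6*(g*(-3)) = -12 + 6*(-3*g) = -12 - 18*g)
K = 135769104 (K = 36*(-1942)**2 = 36*3771364 = 135769104)
(K + x(-1257))*(U(-1741) + 3373477) = (135769104 + (-12 - 18*(-1257)))*((1/2)*(-1741) + 3373477) = (135769104 + (-12 + 22626))*(-1741/2 + 3373477) = (135769104 + 22614)*(6745213/2) = 135791718*(6745213/2) = 457972030772967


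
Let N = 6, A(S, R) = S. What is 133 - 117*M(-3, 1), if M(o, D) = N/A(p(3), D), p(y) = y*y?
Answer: 55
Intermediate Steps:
p(y) = y²
M(o, D) = ⅔ (M(o, D) = 6/(3²) = 6/9 = 6*(⅑) = ⅔)
133 - 117*M(-3, 1) = 133 - 117*⅔ = 133 - 78 = 55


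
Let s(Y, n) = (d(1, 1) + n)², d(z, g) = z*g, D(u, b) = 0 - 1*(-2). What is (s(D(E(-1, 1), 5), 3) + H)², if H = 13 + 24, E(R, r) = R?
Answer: 2809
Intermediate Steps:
D(u, b) = 2 (D(u, b) = 0 + 2 = 2)
d(z, g) = g*z
s(Y, n) = (1 + n)² (s(Y, n) = (1*1 + n)² = (1 + n)²)
H = 37
(s(D(E(-1, 1), 5), 3) + H)² = ((1 + 3)² + 37)² = (4² + 37)² = (16 + 37)² = 53² = 2809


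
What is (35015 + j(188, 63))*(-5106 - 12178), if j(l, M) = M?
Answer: -606288152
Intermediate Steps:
(35015 + j(188, 63))*(-5106 - 12178) = (35015 + 63)*(-5106 - 12178) = 35078*(-17284) = -606288152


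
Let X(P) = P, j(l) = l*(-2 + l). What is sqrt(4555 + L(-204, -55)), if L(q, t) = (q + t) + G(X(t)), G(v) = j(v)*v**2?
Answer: sqrt(9487671) ≈ 3080.2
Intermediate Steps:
G(v) = v**3*(-2 + v) (G(v) = (v*(-2 + v))*v**2 = v**3*(-2 + v))
L(q, t) = q + t + t**3*(-2 + t) (L(q, t) = (q + t) + t**3*(-2 + t) = q + t + t**3*(-2 + t))
sqrt(4555 + L(-204, -55)) = sqrt(4555 + (-204 - 55 + (-55)**3*(-2 - 55))) = sqrt(4555 + (-204 - 55 - 166375*(-57))) = sqrt(4555 + (-204 - 55 + 9483375)) = sqrt(4555 + 9483116) = sqrt(9487671)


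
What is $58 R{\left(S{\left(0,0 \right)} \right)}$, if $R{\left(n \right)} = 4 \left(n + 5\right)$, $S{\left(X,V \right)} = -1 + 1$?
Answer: $1160$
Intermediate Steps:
$S{\left(X,V \right)} = 0$
$R{\left(n \right)} = 20 + 4 n$ ($R{\left(n \right)} = 4 \left(5 + n\right) = 20 + 4 n$)
$58 R{\left(S{\left(0,0 \right)} \right)} = 58 \left(20 + 4 \cdot 0\right) = 58 \left(20 + 0\right) = 58 \cdot 20 = 1160$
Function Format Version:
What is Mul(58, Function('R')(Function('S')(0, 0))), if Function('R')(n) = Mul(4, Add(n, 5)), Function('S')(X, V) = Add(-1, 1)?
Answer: 1160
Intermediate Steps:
Function('S')(X, V) = 0
Function('R')(n) = Add(20, Mul(4, n)) (Function('R')(n) = Mul(4, Add(5, n)) = Add(20, Mul(4, n)))
Mul(58, Function('R')(Function('S')(0, 0))) = Mul(58, Add(20, Mul(4, 0))) = Mul(58, Add(20, 0)) = Mul(58, 20) = 1160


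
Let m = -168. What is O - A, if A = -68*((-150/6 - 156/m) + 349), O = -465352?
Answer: -3102798/7 ≈ -4.4326e+5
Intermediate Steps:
A = -154666/7 (A = -68*((-150/6 - 156/(-168)) + 349) = -68*((-150*⅙ - 156*(-1/168)) + 349) = -68*((-25 + 13/14) + 349) = -68*(-337/14 + 349) = -68*4549/14 = -154666/7 ≈ -22095.)
O - A = -465352 - 1*(-154666/7) = -465352 + 154666/7 = -3102798/7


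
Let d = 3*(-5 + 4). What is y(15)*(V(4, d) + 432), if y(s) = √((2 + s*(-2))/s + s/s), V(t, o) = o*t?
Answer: 28*I*√195 ≈ 391.0*I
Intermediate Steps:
d = -3 (d = 3*(-1) = -3)
y(s) = √(1 + (2 - 2*s)/s) (y(s) = √((2 - 2*s)/s + 1) = √(1 + (2 - 2*s)/s))
y(15)*(V(4, d) + 432) = √((2 - 1*15)/15)*(-3*4 + 432) = √((2 - 15)/15)*(-12 + 432) = √((1/15)*(-13))*420 = √(-13/15)*420 = (I*√195/15)*420 = 28*I*√195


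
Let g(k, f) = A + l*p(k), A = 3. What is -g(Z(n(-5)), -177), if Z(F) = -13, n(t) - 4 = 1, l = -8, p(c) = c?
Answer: -107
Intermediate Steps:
n(t) = 5 (n(t) = 4 + 1 = 5)
g(k, f) = 3 - 8*k
-g(Z(n(-5)), -177) = -(3 - 8*(-13)) = -(3 + 104) = -1*107 = -107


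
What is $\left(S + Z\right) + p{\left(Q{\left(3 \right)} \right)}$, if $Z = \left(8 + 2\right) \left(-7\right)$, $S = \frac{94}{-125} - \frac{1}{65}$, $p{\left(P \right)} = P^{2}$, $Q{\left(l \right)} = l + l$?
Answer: $- \frac{56497}{1625} \approx -34.767$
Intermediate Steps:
$Q{\left(l \right)} = 2 l$
$S = - \frac{1247}{1625}$ ($S = 94 \left(- \frac{1}{125}\right) - \frac{1}{65} = - \frac{94}{125} - \frac{1}{65} = - \frac{1247}{1625} \approx -0.76738$)
$Z = -70$ ($Z = 10 \left(-7\right) = -70$)
$\left(S + Z\right) + p{\left(Q{\left(3 \right)} \right)} = \left(- \frac{1247}{1625} - 70\right) + \left(2 \cdot 3\right)^{2} = - \frac{114997}{1625} + 6^{2} = - \frac{114997}{1625} + 36 = - \frac{56497}{1625}$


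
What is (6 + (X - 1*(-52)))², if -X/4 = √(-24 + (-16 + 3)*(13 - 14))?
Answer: 3188 - 464*I*√11 ≈ 3188.0 - 1538.9*I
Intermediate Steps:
X = -4*I*√11 (X = -4*√(-24 + (-16 + 3)*(13 - 14)) = -4*√(-24 - 13*(-1)) = -4*√(-24 + 13) = -4*I*√11 ≈ -13.266*I)
(6 + (X - 1*(-52)))² = (6 + (-4*I*√11 - 1*(-52)))² = (6 + (-4*I*√11 + 52))² = (6 + (52 - 4*I*√11))² = (58 - 4*I*√11)²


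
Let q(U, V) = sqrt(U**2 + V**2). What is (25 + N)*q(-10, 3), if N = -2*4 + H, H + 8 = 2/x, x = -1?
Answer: 7*sqrt(109) ≈ 73.082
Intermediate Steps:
H = -10 (H = -8 + 2/(-1) = -8 + 2*(-1) = -8 - 2 = -10)
N = -18 (N = -2*4 - 10 = -8 - 10 = -18)
(25 + N)*q(-10, 3) = (25 - 18)*sqrt((-10)**2 + 3**2) = 7*sqrt(100 + 9) = 7*sqrt(109)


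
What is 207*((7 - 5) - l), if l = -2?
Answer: 828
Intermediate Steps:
207*((7 - 5) - l) = 207*((7 - 5) - 1*(-2)) = 207*(2 + 2) = 207*4 = 828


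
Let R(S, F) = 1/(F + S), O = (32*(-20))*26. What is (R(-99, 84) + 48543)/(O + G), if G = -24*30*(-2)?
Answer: -45509/14250 ≈ -3.1936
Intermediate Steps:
O = -16640 (O = -640*26 = -16640)
G = 1440 (G = -720*(-2) = 1440)
(R(-99, 84) + 48543)/(O + G) = (1/(84 - 99) + 48543)/(-16640 + 1440) = (1/(-15) + 48543)/(-15200) = (-1/15 + 48543)*(-1/15200) = (728144/15)*(-1/15200) = -45509/14250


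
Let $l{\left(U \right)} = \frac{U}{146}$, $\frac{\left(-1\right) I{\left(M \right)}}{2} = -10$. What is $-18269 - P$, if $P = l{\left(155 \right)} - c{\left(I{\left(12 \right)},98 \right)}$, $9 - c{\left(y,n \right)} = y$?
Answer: $- \frac{2669035}{146} \approx -18281.0$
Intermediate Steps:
$I{\left(M \right)} = 20$ ($I{\left(M \right)} = \left(-2\right) \left(-10\right) = 20$)
$c{\left(y,n \right)} = 9 - y$
$l{\left(U \right)} = \frac{U}{146}$ ($l{\left(U \right)} = U \frac{1}{146} = \frac{U}{146}$)
$P = \frac{1761}{146}$ ($P = \frac{1}{146} \cdot 155 - \left(9 - 20\right) = \frac{155}{146} - \left(9 - 20\right) = \frac{155}{146} - -11 = \frac{155}{146} + 11 = \frac{1761}{146} \approx 12.062$)
$-18269 - P = -18269 - \frac{1761}{146} = - \frac{2669035}{146}$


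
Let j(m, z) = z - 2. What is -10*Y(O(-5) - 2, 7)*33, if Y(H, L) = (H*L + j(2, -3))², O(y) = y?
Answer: -962280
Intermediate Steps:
j(m, z) = -2 + z
Y(H, L) = (-5 + H*L)² (Y(H, L) = (H*L + (-2 - 3))² = (H*L - 5)² = (-5 + H*L)²)
-10*Y(O(-5) - 2, 7)*33 = -10*(-5 + (-5 - 2)*7)²*33 = -10*(-5 - 7*7)²*33 = -10*(-5 - 49)²*33 = -10*(-54)²*33 = -10*2916*33 = -29160*33 = -962280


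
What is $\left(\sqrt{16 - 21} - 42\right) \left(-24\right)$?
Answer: $1008 - 24 i \sqrt{5} \approx 1008.0 - 53.666 i$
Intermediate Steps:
$\left(\sqrt{16 - 21} - 42\right) \left(-24\right) = \left(\sqrt{-5} - 42\right) \left(-24\right) = \left(i \sqrt{5} - 42\right) \left(-24\right) = \left(-42 + i \sqrt{5}\right) \left(-24\right) = 1008 - 24 i \sqrt{5}$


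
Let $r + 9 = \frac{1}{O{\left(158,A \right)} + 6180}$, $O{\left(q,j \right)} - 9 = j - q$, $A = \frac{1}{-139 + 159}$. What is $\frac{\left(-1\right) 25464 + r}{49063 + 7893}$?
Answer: $- \frac{3072578713}{6870089676} \approx -0.44724$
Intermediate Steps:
$A = \frac{1}{20} \approx 0.05$
$O{\left(q,j \right)} = 9 + j - q$ ($O{\left(q,j \right)} = 9 + \left(j - q\right) = 9 + j - q$)
$r = - \frac{1085569}{120621}$ ($r = -9 + \frac{1}{\left(9 + \frac{1}{20} - 158\right) + 6180} = -9 + \frac{1}{- \frac{2979}{20} + 6180} = -9 + \frac{1}{\frac{120621}{20}} = -9 + \frac{20}{120621} = - \frac{1085569}{120621} \approx -8.9998$)
$\frac{\left(-1\right) 25464 + r}{49063 + 7893} = \frac{\left(-1\right) 25464 - \frac{1085569}{120621}}{49063 + 7893} = \frac{-25464 - \frac{1085569}{120621}}{56956} = \left(- \frac{3072578713}{120621}\right) \frac{1}{56956} = - \frac{3072578713}{6870089676}$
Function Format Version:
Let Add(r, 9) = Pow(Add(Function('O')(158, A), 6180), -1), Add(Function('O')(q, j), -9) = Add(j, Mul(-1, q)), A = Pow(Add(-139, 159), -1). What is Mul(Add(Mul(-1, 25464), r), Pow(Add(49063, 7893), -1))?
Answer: Rational(-3072578713, 6870089676) ≈ -0.44724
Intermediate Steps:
A = Rational(1, 20) (A = Pow(20, -1) = Rational(1, 20) ≈ 0.050000)
Function('O')(q, j) = Add(9, j, Mul(-1, q)) (Function('O')(q, j) = Add(9, Add(j, Mul(-1, q))) = Add(9, j, Mul(-1, q)))
r = Rational(-1085569, 120621) (r = Add(-9, Pow(Add(Add(9, Rational(1, 20), Mul(-1, 158)), 6180), -1)) = Add(-9, Pow(Add(Add(9, Rational(1, 20), -158), 6180), -1)) = Add(-9, Pow(Add(Rational(-2979, 20), 6180), -1)) = Add(-9, Pow(Rational(120621, 20), -1)) = Add(-9, Rational(20, 120621)) = Rational(-1085569, 120621) ≈ -8.9998)
Mul(Add(Mul(-1, 25464), r), Pow(Add(49063, 7893), -1)) = Mul(Add(Mul(-1, 25464), Rational(-1085569, 120621)), Pow(Add(49063, 7893), -1)) = Mul(Add(-25464, Rational(-1085569, 120621)), Pow(56956, -1)) = Mul(Rational(-3072578713, 120621), Rational(1, 56956)) = Rational(-3072578713, 6870089676)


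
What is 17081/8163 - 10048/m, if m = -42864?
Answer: 16962121/7289559 ≈ 2.3269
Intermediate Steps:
17081/8163 - 10048/m = 17081/8163 - 10048/(-42864) = 17081*(1/8163) - 10048*(-1/42864) = 17081/8163 + 628/2679 = 16962121/7289559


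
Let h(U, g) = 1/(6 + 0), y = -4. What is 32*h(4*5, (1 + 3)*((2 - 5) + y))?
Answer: 16/3 ≈ 5.3333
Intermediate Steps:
h(U, g) = 1/6
32*h(4*5, (1 + 3)*((2 - 5) + y)) = 32*(1/6) = 16/3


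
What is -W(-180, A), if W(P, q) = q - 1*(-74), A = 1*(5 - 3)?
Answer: -76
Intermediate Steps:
A = 2 (A = 1*2 = 2)
W(P, q) = 74 + q (W(P, q) = q + 74 = 74 + q)
-W(-180, A) = -(74 + 2) = -1*76 = -76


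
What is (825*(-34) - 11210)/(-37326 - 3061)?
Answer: 39260/40387 ≈ 0.97209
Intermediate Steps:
(825*(-34) - 11210)/(-37326 - 3061) = (-28050 - 11210)/(-40387) = -39260*(-1/40387) = 39260/40387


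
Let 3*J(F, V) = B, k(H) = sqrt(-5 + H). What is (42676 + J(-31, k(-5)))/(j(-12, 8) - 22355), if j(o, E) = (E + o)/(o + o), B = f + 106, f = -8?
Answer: -256252/134129 ≈ -1.9105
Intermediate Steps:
B = 98 (B = -8 + 106 = 98)
J(F, V) = 98/3 (J(F, V) = (1/3)*98 = 98/3)
j(o, E) = (E + o)/(2*o) (j(o, E) = (E + o)/((2*o)) = (E + o)*(1/(2*o)) = (E + o)/(2*o))
(42676 + J(-31, k(-5)))/(j(-12, 8) - 22355) = (42676 + 98/3)/((1/2)*(8 - 12)/(-12) - 22355) = 128126/(3*((1/2)*(-1/12)*(-4) - 22355)) = 128126/(3*(1/6 - 22355)) = 128126/(3*(-134129/6)) = (128126/3)*(-6/134129) = -256252/134129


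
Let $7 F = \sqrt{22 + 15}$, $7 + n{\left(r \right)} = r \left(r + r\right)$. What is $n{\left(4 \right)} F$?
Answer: $\frac{25 \sqrt{37}}{7} \approx 21.724$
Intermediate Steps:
$n{\left(r \right)} = -7 + 2 r^{2}$ ($n{\left(r \right)} = -7 + r \left(r + r\right) = -7 + r 2 r = -7 + 2 r^{2}$)
$F = \frac{\sqrt{37}}{7}$ ($F = \frac{\sqrt{22 + 15}}{7} = \frac{\sqrt{37}}{7} \approx 0.86897$)
$n{\left(4 \right)} F = \left(-7 + 2 \cdot 4^{2}\right) \frac{\sqrt{37}}{7} = \left(-7 + 2 \cdot 16\right) \frac{\sqrt{37}}{7} = \left(-7 + 32\right) \frac{\sqrt{37}}{7} = 25 \frac{\sqrt{37}}{7} = \frac{25 \sqrt{37}}{7}$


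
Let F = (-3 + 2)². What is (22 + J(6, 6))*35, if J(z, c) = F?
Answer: 805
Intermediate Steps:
F = 1 (F = (-1)² = 1)
J(z, c) = 1
(22 + J(6, 6))*35 = (22 + 1)*35 = 23*35 = 805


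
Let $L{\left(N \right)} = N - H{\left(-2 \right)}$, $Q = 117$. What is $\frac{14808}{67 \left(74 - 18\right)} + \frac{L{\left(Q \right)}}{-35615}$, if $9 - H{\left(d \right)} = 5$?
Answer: $\frac{65870368}{16703435} \approx 3.9435$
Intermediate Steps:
$H{\left(d \right)} = 4$ ($H{\left(d \right)} = 9 - 5 = 4$)
$L{\left(N \right)} = -4 + N$ ($L{\left(N \right)} = N - 4 = -4 + N$)
$\frac{14808}{67 \left(74 - 18\right)} + \frac{L{\left(Q \right)}}{-35615} = \frac{14808}{67 \left(74 - 18\right)} + \frac{-4 + 117}{-35615} = \frac{14808}{67 \cdot 56} + 113 \left(- \frac{1}{35615}\right) = \frac{14808}{3752} - \frac{113}{35615} = 14808 \cdot \frac{1}{3752} - \frac{113}{35615} = \frac{1851}{469} - \frac{113}{35615} = \frac{65870368}{16703435}$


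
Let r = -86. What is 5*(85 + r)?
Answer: -5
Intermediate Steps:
5*(85 + r) = 5*(85 - 86) = 5*(-1) = -5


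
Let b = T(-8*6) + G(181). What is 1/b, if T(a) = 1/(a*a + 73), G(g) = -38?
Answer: -2377/90325 ≈ -0.026316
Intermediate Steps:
T(a) = 1/(73 + a²) (T(a) = 1/(a² + 73) = 1/(73 + a²))
b = -90325/2377 (b = 1/(73 + (-8*6)²) - 38 = 1/(73 + (-48)²) - 38 = 1/(73 + 2304) - 38 = 1/2377 - 38 = -90325/2377 ≈ -38.000)
1/b = 1/(-90325/2377) = -2377/90325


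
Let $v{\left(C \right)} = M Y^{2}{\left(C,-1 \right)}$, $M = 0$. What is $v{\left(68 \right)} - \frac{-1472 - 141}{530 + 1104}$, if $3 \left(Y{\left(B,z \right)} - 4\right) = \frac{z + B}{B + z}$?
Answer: $\frac{1613}{1634} \approx 0.98715$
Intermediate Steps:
$Y{\left(B,z \right)} = \frac{13}{3}$ ($Y{\left(B,z \right)} = 4 + \frac{\left(z + B\right) \frac{1}{B + z}}{3} = 4 + \frac{\left(B + z\right) \frac{1}{B + z}}{3} = 4 + \frac{1}{3} \cdot 1 = 4 + \frac{1}{3} = \frac{13}{3}$)
$v{\left(C \right)} = 0$ ($v{\left(C \right)} = 0 \left(\frac{13}{3}\right)^{2} = 0 \cdot \frac{169}{9} = 0$)
$v{\left(68 \right)} - \frac{-1472 - 141}{530 + 1104} = 0 - \frac{-1472 - 141}{530 + 1104} = 0 - - \frac{1613}{1634} = 0 + \frac{1613}{1634} = \frac{1613}{1634}$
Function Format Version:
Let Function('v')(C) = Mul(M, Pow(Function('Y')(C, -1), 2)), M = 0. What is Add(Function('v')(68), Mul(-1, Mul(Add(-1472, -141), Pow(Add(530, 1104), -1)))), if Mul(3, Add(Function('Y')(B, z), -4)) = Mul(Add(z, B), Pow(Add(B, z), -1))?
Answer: Rational(1613, 1634) ≈ 0.98715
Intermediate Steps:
Function('Y')(B, z) = Rational(13, 3) (Function('Y')(B, z) = Add(4, Mul(Rational(1, 3), Mul(Add(z, B), Pow(Add(B, z), -1)))) = Add(4, Mul(Rational(1, 3), Mul(Add(B, z), Pow(Add(B, z), -1)))) = Add(4, Mul(Rational(1, 3), 1)) = Add(4, Rational(1, 3)) = Rational(13, 3))
Function('v')(C) = 0 (Function('v')(C) = Mul(0, Pow(Rational(13, 3), 2)) = Mul(0, Rational(169, 9)) = 0)
Add(Function('v')(68), Mul(-1, Mul(Add(-1472, -141), Pow(Add(530, 1104), -1)))) = Add(0, Mul(-1, Mul(Add(-1472, -141), Pow(Add(530, 1104), -1)))) = Add(0, Mul(-1, Mul(-1613, Pow(1634, -1)))) = Add(0, Mul(-1, Mul(-1613, Rational(1, 1634)))) = Add(0, Mul(-1, Rational(-1613, 1634))) = Add(0, Rational(1613, 1634)) = Rational(1613, 1634)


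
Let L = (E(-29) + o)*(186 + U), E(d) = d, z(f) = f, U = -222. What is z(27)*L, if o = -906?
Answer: 908820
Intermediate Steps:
L = 33660 (L = (-29 - 906)*(186 - 222) = -935*(-36) = 33660)
z(27)*L = 27*33660 = 908820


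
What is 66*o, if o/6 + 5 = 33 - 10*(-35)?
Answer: 149688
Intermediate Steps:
o = 2268 (o = -30 + 6*(33 - 10*(-35)) = -30 + 6*(33 + 350) = -30 + 6*383 = -30 + 2298 = 2268)
66*o = 66*2268 = 149688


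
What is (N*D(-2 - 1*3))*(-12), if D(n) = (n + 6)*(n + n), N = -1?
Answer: -120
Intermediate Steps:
D(n) = 2*n*(6 + n) (D(n) = (6 + n)*(2*n) = 2*n*(6 + n))
(N*D(-2 - 1*3))*(-12) = -2*(-2 - 1*3)*(6 + (-2 - 1*3))*(-12) = -2*(-2 - 3)*(6 + (-2 - 3))*(-12) = -2*(-5)*(6 - 5)*(-12) = -2*(-5)*(-12) = -1*(-10)*(-12) = 10*(-12) = -120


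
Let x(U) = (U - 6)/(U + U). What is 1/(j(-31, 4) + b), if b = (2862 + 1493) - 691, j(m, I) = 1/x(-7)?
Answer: 13/47646 ≈ 0.00027285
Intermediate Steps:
x(U) = (-6 + U)/(2*U) (x(U) = (-6 + U)/((2*U)) = (-6 + U)*(1/(2*U)) = (-6 + U)/(2*U))
j(m, I) = 14/13 (j(m, I) = 1/((½)*(-6 - 7)/(-7)) = 1/((½)*(-⅐)*(-13)) = 1/(13/14) = 14/13)
b = 3664 (b = 4355 - 691 = 3664)
1/(j(-31, 4) + b) = 1/(14/13 + 3664) = 1/(47646/13) = 13/47646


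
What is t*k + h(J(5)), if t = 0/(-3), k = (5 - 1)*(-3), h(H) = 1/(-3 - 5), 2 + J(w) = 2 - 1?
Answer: -⅛ ≈ -0.12500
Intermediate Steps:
J(w) = -1 (J(w) = -2 + (2 - 1) = -2 + 1 = -1)
h(H) = -⅛ (h(H) = 1/(-8) = -⅛)
k = -12 (k = 4*(-3) = -12)
t = 0 (t = 0*(-⅓) = 0)
t*k + h(J(5)) = 0*(-12) - ⅛ = 0 - ⅛ = -⅛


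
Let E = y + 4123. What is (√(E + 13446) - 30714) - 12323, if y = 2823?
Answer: -43037 + 2*√5098 ≈ -42894.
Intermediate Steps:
E = 6946 (E = 2823 + 4123 = 6946)
(√(E + 13446) - 30714) - 12323 = (√(6946 + 13446) - 30714) - 12323 = (√20392 - 30714) - 12323 = (2*√5098 - 30714) - 12323 = (-30714 + 2*√5098) - 12323 = -43037 + 2*√5098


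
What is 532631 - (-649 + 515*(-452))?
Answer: 766060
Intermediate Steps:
532631 - (-649 + 515*(-452)) = 532631 - (-649 - 232780) = 532631 - 1*(-233429) = 532631 + 233429 = 766060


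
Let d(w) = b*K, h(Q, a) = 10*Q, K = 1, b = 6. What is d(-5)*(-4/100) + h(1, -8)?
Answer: 244/25 ≈ 9.7600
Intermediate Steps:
d(w) = 6 (d(w) = 6*1 = 6)
d(-5)*(-4/100) + h(1, -8) = 6*(-4/100) + 10*1 = 6*(-4*1/100) + 10 = 6*(-1/25) + 10 = -6/25 + 10 = 244/25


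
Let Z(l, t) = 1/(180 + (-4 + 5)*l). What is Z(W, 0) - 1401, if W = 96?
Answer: -386675/276 ≈ -1401.0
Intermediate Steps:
Z(l, t) = 1/(180 + l) (Z(l, t) = 1/(180 + 1*l) = 1/(180 + l))
Z(W, 0) - 1401 = 1/(180 + 96) - 1401 = 1/276 - 1401 = -386675/276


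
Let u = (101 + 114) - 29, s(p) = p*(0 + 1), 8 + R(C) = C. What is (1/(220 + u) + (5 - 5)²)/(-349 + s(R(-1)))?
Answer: -1/145348 ≈ -6.8800e-6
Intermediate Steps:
R(C) = -8 + C
s(p) = p (s(p) = p*1 = p)
u = 186 (u = 215 - 29 = 186)
(1/(220 + u) + (5 - 5)²)/(-349 + s(R(-1))) = (1/(220 + 186) + (5 - 5)²)/(-349 + (-8 - 1)) = (1/406 + 0²)/(-349 - 9) = (1/406 + 0)/(-358) = (1/406)*(-1/358) = -1/145348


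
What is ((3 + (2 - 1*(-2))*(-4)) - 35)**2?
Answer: 2304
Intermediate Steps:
((3 + (2 - 1*(-2))*(-4)) - 35)**2 = ((3 + (2 + 2)*(-4)) - 35)**2 = ((3 + 4*(-4)) - 35)**2 = ((3 - 16) - 35)**2 = (-13 - 35)**2 = (-48)**2 = 2304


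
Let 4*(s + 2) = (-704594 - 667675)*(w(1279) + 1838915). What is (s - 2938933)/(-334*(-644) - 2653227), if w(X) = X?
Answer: 1262626467963/4876262 ≈ 2.5893e+5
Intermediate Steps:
s = -1262620590097/2 (s = -2 + ((-704594 - 667675)*(1279 + 1838915))/4 = -2 + (-1372269*1840194)/4 = -2 + (¼)*(-2525241180186) = -2 - 1262620590093/2 = -1262620590097/2 ≈ -6.3131e+11)
(s - 2938933)/(-334*(-644) - 2653227) = (-1262620590097/2 - 2938933)/(-334*(-644) - 2653227) = -1262626467963/(2*(215096 - 2653227)) = -1262626467963/2/(-2438131) = -1262626467963/2*(-1/2438131) = 1262626467963/4876262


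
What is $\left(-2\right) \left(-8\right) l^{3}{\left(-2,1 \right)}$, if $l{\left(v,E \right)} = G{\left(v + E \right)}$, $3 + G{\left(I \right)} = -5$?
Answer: $-8192$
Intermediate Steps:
$G{\left(I \right)} = -8$ ($G{\left(I \right)} = -3 - 5 = -8$)
$l{\left(v,E \right)} = -8$
$\left(-2\right) \left(-8\right) l^{3}{\left(-2,1 \right)} = \left(-2\right) \left(-8\right) \left(-8\right)^{3} = 16 \left(-512\right) = -8192$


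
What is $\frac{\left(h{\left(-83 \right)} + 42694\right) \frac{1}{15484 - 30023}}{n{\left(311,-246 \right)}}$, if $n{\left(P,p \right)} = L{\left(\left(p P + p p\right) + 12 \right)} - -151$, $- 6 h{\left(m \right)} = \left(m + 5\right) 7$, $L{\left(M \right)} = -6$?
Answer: $- \frac{8557}{421631} \approx -0.020295$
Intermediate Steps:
$h{\left(m \right)} = - \frac{35}{6} - \frac{7 m}{6}$ ($h{\left(m \right)} = - \frac{\left(m + 5\right) 7}{6} = - \frac{\left(5 + m\right) 7}{6} = - \frac{35 + 7 m}{6} = - \frac{35}{6} - \frac{7 m}{6}$)
$n{\left(P,p \right)} = 145$ ($n{\left(P,p \right)} = -6 - -151 = -6 + 151 = 145$)
$\frac{\left(h{\left(-83 \right)} + 42694\right) \frac{1}{15484 - 30023}}{n{\left(311,-246 \right)}} = \frac{\left(\left(- \frac{35}{6} - - \frac{581}{6}\right) + 42694\right) \frac{1}{15484 - 30023}}{145} = \frac{\left(- \frac{35}{6} + \frac{581}{6}\right) + 42694}{-14539} \cdot \frac{1}{145} = \left(91 + 42694\right) \left(- \frac{1}{14539}\right) \frac{1}{145} = 42785 \left(- \frac{1}{14539}\right) \frac{1}{145} = \left(- \frac{42785}{14539}\right) \frac{1}{145} = - \frac{8557}{421631}$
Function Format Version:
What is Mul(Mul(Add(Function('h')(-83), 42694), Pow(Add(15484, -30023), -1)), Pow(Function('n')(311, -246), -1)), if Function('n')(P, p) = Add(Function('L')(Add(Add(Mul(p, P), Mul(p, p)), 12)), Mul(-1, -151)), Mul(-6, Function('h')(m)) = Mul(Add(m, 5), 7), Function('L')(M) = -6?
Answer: Rational(-8557, 421631) ≈ -0.020295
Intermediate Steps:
Function('h')(m) = Add(Rational(-35, 6), Mul(Rational(-7, 6), m)) (Function('h')(m) = Mul(Rational(-1, 6), Mul(Add(m, 5), 7)) = Mul(Rational(-1, 6), Mul(Add(5, m), 7)) = Mul(Rational(-1, 6), Add(35, Mul(7, m))) = Add(Rational(-35, 6), Mul(Rational(-7, 6), m)))
Function('n')(P, p) = 145 (Function('n')(P, p) = Add(-6, Mul(-1, -151)) = Add(-6, 151) = 145)
Mul(Mul(Add(Function('h')(-83), 42694), Pow(Add(15484, -30023), -1)), Pow(Function('n')(311, -246), -1)) = Mul(Mul(Add(Add(Rational(-35, 6), Mul(Rational(-7, 6), -83)), 42694), Pow(Add(15484, -30023), -1)), Pow(145, -1)) = Mul(Mul(Add(Add(Rational(-35, 6), Rational(581, 6)), 42694), Pow(-14539, -1)), Rational(1, 145)) = Mul(Mul(Add(91, 42694), Rational(-1, 14539)), Rational(1, 145)) = Mul(Mul(42785, Rational(-1, 14539)), Rational(1, 145)) = Mul(Rational(-42785, 14539), Rational(1, 145)) = Rational(-8557, 421631)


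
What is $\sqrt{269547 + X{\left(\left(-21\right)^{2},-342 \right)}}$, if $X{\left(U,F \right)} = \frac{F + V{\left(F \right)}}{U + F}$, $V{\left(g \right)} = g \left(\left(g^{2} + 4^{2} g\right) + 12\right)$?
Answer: $\frac{i \sqrt{13993903}}{11} \approx 340.08 i$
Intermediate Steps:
$V{\left(g \right)} = g \left(12 + g^{2} + 16 g\right)$ ($V{\left(g \right)} = g \left(\left(g^{2} + 16 g\right) + 12\right) = g \left(12 + g^{2} + 16 g\right)$)
$X{\left(U,F \right)} = \frac{F + F \left(12 + F^{2} + 16 F\right)}{F + U}$ ($X{\left(U,F \right)} = \frac{F + F \left(12 + F^{2} + 16 F\right)}{U + F} = \frac{F + F \left(12 + F^{2} + 16 F\right)}{F + U}$)
$\sqrt{269547 + X{\left(\left(-21\right)^{2},-342 \right)}} = \sqrt{269547 - \frac{342 \left(13 + \left(-342\right)^{2} + 16 \left(-342\right)\right)}{-342 + \left(-21\right)^{2}}} = \sqrt{269547 - \frac{342 \left(13 + 116964 - 5472\right)}{-342 + 441}} = \sqrt{269547 - 342 \cdot \frac{1}{99} \cdot 111505} = \sqrt{269547 - \frac{38}{11} \cdot 111505} = \sqrt{269547 - \frac{4237190}{11}} = \sqrt{- \frac{1272173}{11}} = \frac{i \sqrt{13993903}}{11}$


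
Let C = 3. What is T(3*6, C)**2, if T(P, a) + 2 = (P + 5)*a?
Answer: 4489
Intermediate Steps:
T(P, a) = -2 + a*(5 + P) (T(P, a) = -2 + (P + 5)*a = -2 + (5 + P)*a = -2 + a*(5 + P))
T(3*6, C)**2 = (-2 + 5*3 + (3*6)*3)**2 = (-2 + 15 + 18*3)**2 = (-2 + 15 + 54)**2 = 67**2 = 4489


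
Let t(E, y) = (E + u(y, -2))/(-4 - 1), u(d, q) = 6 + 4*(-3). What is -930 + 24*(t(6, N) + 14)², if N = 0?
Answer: 3774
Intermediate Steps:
u(d, q) = -6 (u(d, q) = 6 - 12 = -6)
t(E, y) = 6/5 - E/5 (t(E, y) = (E - 6)/(-4 - 1) = (-6 + E)/(-5) = (-6 + E)*(-⅕) = 6/5 - E/5)
-930 + 24*(t(6, N) + 14)² = -930 + 24*((6/5 - ⅕*6) + 14)² = -930 + 24*((6/5 - 6/5) + 14)² = -930 + 24*(0 + 14)² = -930 + 24*14² = -930 + 24*196 = -930 + 4704 = 3774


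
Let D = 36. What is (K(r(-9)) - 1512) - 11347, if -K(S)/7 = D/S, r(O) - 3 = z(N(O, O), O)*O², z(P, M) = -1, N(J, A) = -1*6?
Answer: -167125/13 ≈ -12856.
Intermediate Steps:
N(J, A) = -6
r(O) = 3 - O²
K(S) = -252/S
(K(r(-9)) - 1512) - 11347 = (-252/(3 - 1*(-9)²) - 1512) - 11347 = (-252/(3 - 1*81) - 1512) - 11347 = (-252/(3 - 81) - 1512) - 11347 = (-252/(-78) - 1512) - 11347 = (-252*(-1/78) - 1512) - 11347 = (42/13 - 1512) - 11347 = -19614/13 - 11347 = -167125/13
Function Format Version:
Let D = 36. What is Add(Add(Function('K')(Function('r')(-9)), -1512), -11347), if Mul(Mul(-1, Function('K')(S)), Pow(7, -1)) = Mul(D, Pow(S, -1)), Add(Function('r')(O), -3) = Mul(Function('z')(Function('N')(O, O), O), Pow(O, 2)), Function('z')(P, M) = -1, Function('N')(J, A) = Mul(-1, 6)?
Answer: Rational(-167125, 13) ≈ -12856.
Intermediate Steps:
Function('N')(J, A) = -6
Function('r')(O) = Add(3, Mul(-1, Pow(O, 2)))
Function('K')(S) = Mul(-252, Pow(S, -1)) (Function('K')(S) = Mul(-7, Mul(36, Pow(S, -1))) = Mul(-252, Pow(S, -1)))
Add(Add(Function('K')(Function('r')(-9)), -1512), -11347) = Add(Add(Mul(-252, Pow(Add(3, Mul(-1, Pow(-9, 2))), -1)), -1512), -11347) = Add(Add(Mul(-252, Pow(Add(3, Mul(-1, 81)), -1)), -1512), -11347) = Add(Add(Mul(-252, Pow(Add(3, -81), -1)), -1512), -11347) = Add(Add(Mul(-252, Pow(-78, -1)), -1512), -11347) = Add(Add(Mul(-252, Rational(-1, 78)), -1512), -11347) = Add(Add(Rational(42, 13), -1512), -11347) = Add(Rational(-19614, 13), -11347) = Rational(-167125, 13)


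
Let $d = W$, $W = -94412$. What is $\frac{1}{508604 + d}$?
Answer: $\frac{1}{414192} \approx 2.4143 \cdot 10^{-6}$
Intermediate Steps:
$d = -94412$
$\frac{1}{508604 + d} = \frac{1}{508604 - 94412} = \frac{1}{414192}$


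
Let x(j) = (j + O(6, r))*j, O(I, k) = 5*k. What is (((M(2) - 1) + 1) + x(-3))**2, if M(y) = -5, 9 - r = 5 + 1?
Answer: 1681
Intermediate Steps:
r = 3 (r = 9 - (5 + 1) = 9 - 1*6 = 9 - 6 = 3)
x(j) = j*(15 + j) (x(j) = (j + 5*3)*j = (j + 15)*j = (15 + j)*j = j*(15 + j))
(((M(2) - 1) + 1) + x(-3))**2 = (((-5 - 1) + 1) - 3*(15 - 3))**2 = ((-6 + 1) - 3*12)**2 = (-5 - 36)**2 = (-41)**2 = 1681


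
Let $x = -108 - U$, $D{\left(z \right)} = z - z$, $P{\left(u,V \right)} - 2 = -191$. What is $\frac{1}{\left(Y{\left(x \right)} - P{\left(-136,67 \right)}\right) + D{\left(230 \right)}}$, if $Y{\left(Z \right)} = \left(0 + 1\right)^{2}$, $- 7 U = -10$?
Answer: $\frac{1}{190} \approx 0.0052632$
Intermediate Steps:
$P{\left(u,V \right)} = -189$ ($P{\left(u,V \right)} = 2 - 191 = -189$)
$U = \frac{10}{7}$ ($U = \left(- \frac{1}{7}\right) \left(-10\right) = \frac{10}{7} \approx 1.4286$)
$D{\left(z \right)} = 0$
$x = - \frac{766}{7}$ ($x = -108 - \frac{10}{7} = - \frac{766}{7} \approx -109.43$)
$Y{\left(Z \right)} = 1$ ($Y{\left(Z \right)} = 1^{2} = 1$)
$\frac{1}{\left(Y{\left(x \right)} - P{\left(-136,67 \right)}\right) + D{\left(230 \right)}} = \frac{1}{\left(1 - -189\right) + 0} = \frac{1}{\left(1 + 189\right) + 0} = \frac{1}{190 + 0} = \frac{1}{190}$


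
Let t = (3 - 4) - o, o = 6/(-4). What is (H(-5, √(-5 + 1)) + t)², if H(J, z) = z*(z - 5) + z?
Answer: -207/4 + 56*I ≈ -51.75 + 56.0*I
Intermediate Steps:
o = -3/2 (o = 6*(-¼) = -3/2 ≈ -1.5000)
H(J, z) = z + z*(-5 + z) (H(J, z) = z*(-5 + z) + z = z + z*(-5 + z))
t = ½ (t = (3 - 4) - 1*(-3/2) = -1 + 3/2 = ½ ≈ 0.50000)
(H(-5, √(-5 + 1)) + t)² = (√(-5 + 1)*(-4 + √(-5 + 1)) + ½)² = (√(-4)*(-4 + √(-4)) + ½)² = ((2*I)*(-4 + 2*I) + ½)² = (2*I*(-4 + 2*I) + ½)² = (½ + 2*I*(-4 + 2*I))²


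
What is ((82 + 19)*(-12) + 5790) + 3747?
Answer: 8325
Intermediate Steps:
((82 + 19)*(-12) + 5790) + 3747 = (101*(-12) + 5790) + 3747 = (-1212 + 5790) + 3747 = 4578 + 3747 = 8325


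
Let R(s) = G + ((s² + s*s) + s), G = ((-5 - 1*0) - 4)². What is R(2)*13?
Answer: 1183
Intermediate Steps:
G = 81 (G = ((-5 + 0) - 4)² = (-5 - 4)² = (-9)² = 81)
R(s) = 81 + s + 2*s² (R(s) = 81 + ((s² + s*s) + s) = 81 + ((s² + s²) + s) = 81 + (2*s² + s) = 81 + (s + 2*s²) = 81 + s + 2*s²)
R(2)*13 = (81 + 2 + 2*2²)*13 = (81 + 2 + 2*4)*13 = (81 + 2 + 8)*13 = 91*13 = 1183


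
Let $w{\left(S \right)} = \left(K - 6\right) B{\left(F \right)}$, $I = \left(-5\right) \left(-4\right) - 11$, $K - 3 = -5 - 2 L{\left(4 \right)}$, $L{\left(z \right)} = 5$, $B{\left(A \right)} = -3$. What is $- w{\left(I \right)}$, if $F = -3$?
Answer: $-54$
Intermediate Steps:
$K = -12$ ($K = 3 - 15 = -12$)
$I = 9$ ($I = 20 - 11 = 9$)
$w{\left(S \right)} = 54$ ($w{\left(S \right)} = \left(-12 - 6\right) \left(-3\right) = \left(-18\right) \left(-3\right) = 54$)
$- w{\left(I \right)} = \left(-1\right) 54 = -54$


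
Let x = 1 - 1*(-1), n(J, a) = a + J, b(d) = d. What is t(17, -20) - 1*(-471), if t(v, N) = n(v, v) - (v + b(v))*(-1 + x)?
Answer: 471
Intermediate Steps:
n(J, a) = J + a
x = 2 (x = 1 + 1 = 2)
t(v, N) = 0 (t(v, N) = (v + v) - (v + v)*(-1 + 2) = 2*v - 2*v = 0)
t(17, -20) - 1*(-471) = 0 - 1*(-471) = 0 + 471 = 471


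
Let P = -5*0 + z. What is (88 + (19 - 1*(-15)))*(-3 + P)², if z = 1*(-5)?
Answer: 7808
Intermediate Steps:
z = -5
P = -5 (P = -5*0 - 5 = 0 - 5 = -5)
(88 + (19 - 1*(-15)))*(-3 + P)² = (88 + (19 - 1*(-15)))*(-3 - 5)² = (88 + (19 + 15))*(-8)² = (88 + 34)*64 = 122*64 = 7808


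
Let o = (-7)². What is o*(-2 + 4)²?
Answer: 196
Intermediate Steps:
o = 49
o*(-2 + 4)² = 49*(-2 + 4)² = 49*2² = 49*4 = 196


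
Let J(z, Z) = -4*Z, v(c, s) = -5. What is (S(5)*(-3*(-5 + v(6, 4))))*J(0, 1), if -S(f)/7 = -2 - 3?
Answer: -4200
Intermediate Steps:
S(f) = 35 (S(f) = -7*(-2 - 3) = -7*(-5) = 35)
(S(5)*(-3*(-5 + v(6, 4))))*J(0, 1) = (35*(-3*(-5 - 5)))*(-4*1) = (35*(-3*(-10)))*(-4) = (35*30)*(-4) = 1050*(-4) = -4200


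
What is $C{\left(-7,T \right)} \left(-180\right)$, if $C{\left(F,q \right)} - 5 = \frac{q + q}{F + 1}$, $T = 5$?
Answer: $-600$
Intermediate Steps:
$C{\left(F,q \right)} = 5 + \frac{2 q}{1 + F}$ ($C{\left(F,q \right)} = 5 + \frac{q + q}{F + 1} = 5 + \frac{2 q}{1 + F}$)
$C{\left(-7,T \right)} \left(-180\right) = \frac{5 + 2 \cdot 5 + 5 \left(-7\right)}{1 - 7} \left(-180\right) = \frac{5 + 10 - 35}{-6} \left(-180\right) = \left(- \frac{1}{6}\right) \left(-20\right) \left(-180\right) = \frac{10}{3} \left(-180\right) = -600$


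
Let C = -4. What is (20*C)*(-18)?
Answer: 1440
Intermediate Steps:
(20*C)*(-18) = (20*(-4))*(-18) = -80*(-18) = 1440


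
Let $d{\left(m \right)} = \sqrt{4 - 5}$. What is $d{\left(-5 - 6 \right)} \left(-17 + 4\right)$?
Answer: $- 13 i \approx - 13.0 i$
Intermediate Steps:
$d{\left(m \right)} = i$ ($d{\left(m \right)} = \sqrt{-1} = i$)
$d{\left(-5 - 6 \right)} \left(-17 + 4\right) = i \left(-17 + 4\right) = i \left(-13\right) = - 13 i$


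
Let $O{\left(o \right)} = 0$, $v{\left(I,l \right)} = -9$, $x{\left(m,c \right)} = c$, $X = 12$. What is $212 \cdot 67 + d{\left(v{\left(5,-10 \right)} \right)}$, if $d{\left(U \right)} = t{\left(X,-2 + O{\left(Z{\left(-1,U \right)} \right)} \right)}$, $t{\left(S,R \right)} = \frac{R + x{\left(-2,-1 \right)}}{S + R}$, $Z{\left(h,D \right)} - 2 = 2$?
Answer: $\frac{142037}{10} \approx 14204.0$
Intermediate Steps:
$Z{\left(h,D \right)} = 4$ ($Z{\left(h,D \right)} = 2 + 2 = 4$)
$t{\left(S,R \right)} = \frac{-1 + R}{R + S}$ ($t{\left(S,R \right)} = \frac{R - 1}{S + R} = \frac{-1 + R}{R + S}$)
$d{\left(U \right)} = - \frac{3}{10}$ ($d{\left(U \right)} = \frac{-1 + \left(-2 + 0\right)}{\left(-2 + 0\right) + 12} = \frac{-1 - 2}{-2 + 12} = \frac{1}{10} \left(-3\right) = - \frac{3}{10}$)
$212 \cdot 67 + d{\left(v{\left(5,-10 \right)} \right)} = 212 \cdot 67 - \frac{3}{10} = 14204 - \frac{3}{10} = \frac{142037}{10}$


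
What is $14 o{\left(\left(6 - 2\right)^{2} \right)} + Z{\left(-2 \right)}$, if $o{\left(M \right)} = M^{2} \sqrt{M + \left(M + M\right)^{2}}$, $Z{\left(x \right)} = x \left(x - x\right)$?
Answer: $14336 \sqrt{65} \approx 1.1558 \cdot 10^{5}$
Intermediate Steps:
$Z{\left(x \right)} = 0$ ($Z{\left(x \right)} = x 0 = 0$)
$o{\left(M \right)} = M^{2} \sqrt{M + 4 M^{2}}$ ($o{\left(M \right)} = M^{2} \sqrt{M + \left(2 M\right)^{2}} = M^{2} \sqrt{M + 4 M^{2}}$)
$14 o{\left(\left(6 - 2\right)^{2} \right)} + Z{\left(-2 \right)} = 14 \left(\left(6 - 2\right)^{2}\right)^{2} \sqrt{\left(6 - 2\right)^{2} \left(1 + 4 \left(6 - 2\right)^{2}\right)} + 0 = 14 \left(4^{2}\right)^{2} \sqrt{4^{2} \left(1 + 4 \cdot 4^{2}\right)} + 0 = 14 \cdot 16^{2} \sqrt{16 \left(1 + 4 \cdot 16\right)} + 0 = 14 \cdot 256 \sqrt{16 \left(1 + 64\right)} + 0 = 14 \cdot 256 \sqrt{16 \cdot 65} + 0 = 14 \cdot 256 \sqrt{1040} + 0 = 14 \cdot 256 \cdot 4 \sqrt{65} + 0 = 14 \cdot 1024 \sqrt{65} + 0 = 14336 \sqrt{65} + 0 = 14336 \sqrt{65}$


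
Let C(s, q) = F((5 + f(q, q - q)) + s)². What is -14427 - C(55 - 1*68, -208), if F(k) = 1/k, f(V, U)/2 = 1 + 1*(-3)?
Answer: -2077489/144 ≈ -14427.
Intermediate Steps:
f(V, U) = -4 (f(V, U) = 2*(1 + 1*(-3)) = 2*(1 - 3) = 2*(-2) = -4)
C(s, q) = (1 + s)⁻² (C(s, q) = (1/((5 - 4) + s))² = (1/(1 + s))² = (1 + s)⁻²)
-14427 - C(55 - 1*68, -208) = -14427 - 1/(1 + (55 - 1*68))² = -14427 - 1/(1 + (55 - 68))² = -14427 - 1/(1 - 13)² = -14427 - 1/(-12)² = -14427 - 1*1/144 = -14427 - 1/144 = -2077489/144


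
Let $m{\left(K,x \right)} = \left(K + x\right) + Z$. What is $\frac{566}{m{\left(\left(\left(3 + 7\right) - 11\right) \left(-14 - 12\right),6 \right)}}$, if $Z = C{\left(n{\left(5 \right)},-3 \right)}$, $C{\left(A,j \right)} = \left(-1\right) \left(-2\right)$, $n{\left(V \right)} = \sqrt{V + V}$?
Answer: $\frac{283}{17} \approx 16.647$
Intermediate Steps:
$n{\left(V \right)} = \sqrt{2} \sqrt{V}$ ($n{\left(V \right)} = \sqrt{2 V} = \sqrt{2} \sqrt{V}$)
$C{\left(A,j \right)} = 2$
$Z = 2$
$m{\left(K,x \right)} = 2 + K + x$ ($m{\left(K,x \right)} = \left(K + x\right) + 2 = 2 + K + x$)
$\frac{566}{m{\left(\left(\left(3 + 7\right) - 11\right) \left(-14 - 12\right),6 \right)}} = \frac{566}{2 + \left(\left(3 + 7\right) - 11\right) \left(-14 - 12\right) + 6} = \frac{566}{2 + \left(10 - 11\right) \left(-26\right) + 6} = \frac{566}{2 - -26 + 6} = \frac{566}{2 + 26 + 6} = \frac{566}{34} = 566 \cdot \frac{1}{34} = \frac{283}{17}$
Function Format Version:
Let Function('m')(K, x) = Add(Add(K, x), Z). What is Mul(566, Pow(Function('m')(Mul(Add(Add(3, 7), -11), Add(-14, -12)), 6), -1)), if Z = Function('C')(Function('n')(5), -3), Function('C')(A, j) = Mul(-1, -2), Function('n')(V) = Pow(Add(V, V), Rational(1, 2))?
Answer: Rational(283, 17) ≈ 16.647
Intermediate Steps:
Function('n')(V) = Mul(Pow(2, Rational(1, 2)), Pow(V, Rational(1, 2))) (Function('n')(V) = Pow(Mul(2, V), Rational(1, 2)) = Mul(Pow(2, Rational(1, 2)), Pow(V, Rational(1, 2))))
Function('C')(A, j) = 2
Z = 2
Function('m')(K, x) = Add(2, K, x) (Function('m')(K, x) = Add(Add(K, x), 2) = Add(2, K, x))
Mul(566, Pow(Function('m')(Mul(Add(Add(3, 7), -11), Add(-14, -12)), 6), -1)) = Mul(566, Pow(Add(2, Mul(Add(Add(3, 7), -11), Add(-14, -12)), 6), -1)) = Mul(566, Pow(Add(2, Mul(Add(10, -11), -26), 6), -1)) = Mul(566, Pow(Add(2, Mul(-1, -26), 6), -1)) = Mul(566, Pow(Add(2, 26, 6), -1)) = Mul(566, Pow(34, -1)) = Mul(566, Rational(1, 34)) = Rational(283, 17)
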